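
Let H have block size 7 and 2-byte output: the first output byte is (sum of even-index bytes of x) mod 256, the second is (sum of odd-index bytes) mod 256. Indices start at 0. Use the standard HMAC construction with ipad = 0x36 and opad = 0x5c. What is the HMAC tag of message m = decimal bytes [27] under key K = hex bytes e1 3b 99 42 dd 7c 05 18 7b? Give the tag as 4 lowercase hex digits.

Key hex bytes e1 3b 99 42 dd 7c 05 18 7b is 9 bytes > B = 7, so hash it first: H(key) = d7 11, then zero-pad to 7 bytes: K' = d7 11 00 00 00 00 00.
K' ⊕ ipad = e1 27 36 36 36 36 36.  K' ⊕ opad = 8b 4d 5c 5c 5c 5c 5c.
Inner input = (K'⊕ipad) ∥ m = e1 27 36 36 36 36 36 ∥ 1b.
Inner hash: even-index sum = 387 mod 256 = 131; odd-index sum = 174 mod 256 = 174 → 83 ae.
Outer input = (K'⊕opad) ∥ inner = 8b 4d 5c 5c 5c 5c 5c ∥ 83 ae.
Outer hash (tag): even-index sum = 589 mod 256 = 77; odd-index sum = 392 mod 256 = 136 → 4d 88.

4d88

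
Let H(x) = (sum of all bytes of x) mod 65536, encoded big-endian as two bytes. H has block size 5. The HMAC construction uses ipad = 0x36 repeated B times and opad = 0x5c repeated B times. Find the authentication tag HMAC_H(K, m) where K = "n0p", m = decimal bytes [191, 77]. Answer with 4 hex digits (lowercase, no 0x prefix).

01a0

Key "n0p" = 6e 30 70 is 3 bytes ≤ B = 5; zero-pad to 5 bytes: K' = 6e 30 70 00 00.
K' ⊕ ipad = 58 06 46 36 36.  K' ⊕ opad = 32 6c 2c 5c 5c.
Inner input = (K'⊕ipad) ∥ m = 58 06 46 36 36 ∥ bf 4d.
Inner hash: sum = 88+6+70+54+54+191+77 = 540 → 02 1c.
Outer input = (K'⊕opad) ∥ inner = 32 6c 2c 5c 5c ∥ 02 1c.
Outer hash (tag): sum = 50+108+44+92+92+2+28 = 416 → 01 a0.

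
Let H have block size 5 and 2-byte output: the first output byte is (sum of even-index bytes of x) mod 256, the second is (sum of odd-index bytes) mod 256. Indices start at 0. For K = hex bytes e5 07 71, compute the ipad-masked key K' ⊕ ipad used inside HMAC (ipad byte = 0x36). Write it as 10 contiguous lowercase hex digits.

Key hex bytes e5 07 71 is 3 bytes ≤ B = 5; zero-pad to 5 bytes: K' = e5 07 71 00 00.
XOR each byte with 0x36: e5⊕36=d3, 07⊕36=31, 71⊕36=47, 00⊕36=36, 00⊕36=36.

d331473636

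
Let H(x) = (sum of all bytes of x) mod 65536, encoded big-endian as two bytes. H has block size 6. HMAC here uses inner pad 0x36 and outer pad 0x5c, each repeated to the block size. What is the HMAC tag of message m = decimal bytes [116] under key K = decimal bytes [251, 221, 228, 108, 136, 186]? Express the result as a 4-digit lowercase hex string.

0470

Key decimal bytes [251, 221, 228, 108, 136, 186] = fb dd e4 6c 88 ba is exactly B = 6 bytes: K' = fb dd e4 6c 88 ba.
K' ⊕ ipad = cd eb d2 5a be 8c.  K' ⊕ opad = a7 81 b8 30 d4 e6.
Inner input = (K'⊕ipad) ∥ m = cd eb d2 5a be 8c ∥ 74.
Inner hash: sum = 205+235+210+90+190+140+116 = 1186 → 04 a2.
Outer input = (K'⊕opad) ∥ inner = a7 81 b8 30 d4 e6 ∥ 04 a2.
Outer hash (tag): sum = 167+129+184+48+212+230+4+162 = 1136 → 04 70.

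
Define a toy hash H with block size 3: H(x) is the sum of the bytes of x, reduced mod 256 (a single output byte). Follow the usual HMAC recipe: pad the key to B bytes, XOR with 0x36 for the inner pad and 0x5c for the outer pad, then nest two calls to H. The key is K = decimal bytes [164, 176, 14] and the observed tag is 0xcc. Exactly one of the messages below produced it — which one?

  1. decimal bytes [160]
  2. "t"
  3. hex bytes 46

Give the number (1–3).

Key decimal bytes [164, 176, 14] = a4 b0 0e is exactly B = 3 bytes: K' = a4 b0 0e.
K' ⊕ ipad = 92 86 38; K' ⊕ opad = f8 ec 52.
m1: inner = H(92 86 38 a0) = f0; tag = H(f8 ec 52 f0) = 26
m2: inner = H(92 86 38 74) = c4; tag = H(f8 ec 52 c4) = fa
m3: inner = H(92 86 38 46) = 96; tag = H(f8 ec 52 96) = cc ← matches

3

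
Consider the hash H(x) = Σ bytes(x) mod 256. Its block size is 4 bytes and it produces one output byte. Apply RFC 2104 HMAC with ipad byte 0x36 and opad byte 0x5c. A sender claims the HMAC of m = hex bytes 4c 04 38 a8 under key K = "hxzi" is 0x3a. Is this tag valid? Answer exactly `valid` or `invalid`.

valid

Key "hxzi" = 68 78 7a 69 is exactly B = 4 bytes: K' = 68 78 7a 69.
K' ⊕ ipad = 5e 4e 4c 5f; K' ⊕ opad = 34 24 26 35.
Inner hash: sum = 94+78+76+95+76+4+56+168 = 647; mod 256 = 135 → 87.
Outer hash (recomputed tag): sum = 52+36+38+53+135 = 314; mod 256 = 58 → 3a.
Recomputed tag = 3a; claimed = 3a → match.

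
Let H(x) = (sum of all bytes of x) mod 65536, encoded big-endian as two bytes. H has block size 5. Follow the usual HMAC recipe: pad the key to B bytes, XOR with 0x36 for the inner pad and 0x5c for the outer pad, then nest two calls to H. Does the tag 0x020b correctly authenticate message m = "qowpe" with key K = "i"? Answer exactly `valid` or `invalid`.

valid

Key "i" = 69 is 1 byte ≤ B = 5; zero-pad to 5 bytes: K' = 69 00 00 00 00.
K' ⊕ ipad = 5f 36 36 36 36; K' ⊕ opad = 35 5c 5c 5c 5c.
Inner hash: sum = 95+54+54+54+54+113+111+119+112+101 = 867 → 03 63.
Outer hash (recomputed tag): sum = 53+92+92+92+92+3+99 = 523 → 02 0b.
Recomputed tag = 020b; claimed = 020b → match.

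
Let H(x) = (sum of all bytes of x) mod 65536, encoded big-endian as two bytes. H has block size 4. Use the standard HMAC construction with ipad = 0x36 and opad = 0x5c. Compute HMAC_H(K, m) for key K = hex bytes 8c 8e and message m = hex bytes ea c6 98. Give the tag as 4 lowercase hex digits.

0284

Key hex bytes 8c 8e is 2 bytes ≤ B = 4; zero-pad to 4 bytes: K' = 8c 8e 00 00.
K' ⊕ ipad = ba b8 36 36.  K' ⊕ opad = d0 d2 5c 5c.
Inner input = (K'⊕ipad) ∥ m = ba b8 36 36 ∥ ea c6 98.
Inner hash: sum = 186+184+54+54+234+198+152 = 1062 → 04 26.
Outer input = (K'⊕opad) ∥ inner = d0 d2 5c 5c ∥ 04 26.
Outer hash (tag): sum = 208+210+92+92+4+38 = 644 → 02 84.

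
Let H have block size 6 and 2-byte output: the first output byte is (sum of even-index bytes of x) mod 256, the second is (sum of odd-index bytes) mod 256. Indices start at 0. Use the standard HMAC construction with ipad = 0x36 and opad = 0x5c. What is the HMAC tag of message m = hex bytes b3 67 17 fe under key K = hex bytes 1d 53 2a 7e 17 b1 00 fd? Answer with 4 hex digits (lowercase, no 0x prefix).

58f5

Key hex bytes 1d 53 2a 7e 17 b1 00 fd is 8 bytes > B = 6, so hash it first: H(key) = 5e 7f, then zero-pad to 6 bytes: K' = 5e 7f 00 00 00 00.
K' ⊕ ipad = 68 49 36 36 36 36.  K' ⊕ opad = 02 23 5c 5c 5c 5c.
Inner input = (K'⊕ipad) ∥ m = 68 49 36 36 36 36 ∥ b3 67 17 fe.
Inner hash: even-index sum = 414 mod 256 = 158; odd-index sum = 538 mod 256 = 26 → 9e 1a.
Outer input = (K'⊕opad) ∥ inner = 02 23 5c 5c 5c 5c ∥ 9e 1a.
Outer hash (tag): even-index sum = 344 mod 256 = 88; odd-index sum = 245 mod 256 = 245 → 58 f5.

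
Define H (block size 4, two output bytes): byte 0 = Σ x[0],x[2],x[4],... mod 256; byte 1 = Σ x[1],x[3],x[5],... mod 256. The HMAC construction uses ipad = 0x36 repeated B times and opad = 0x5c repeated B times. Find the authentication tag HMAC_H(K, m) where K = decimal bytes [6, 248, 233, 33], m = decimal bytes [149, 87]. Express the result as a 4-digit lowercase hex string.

Key decimal bytes [6, 248, 233, 33] = 06 f8 e9 21 is exactly B = 4 bytes: K' = 06 f8 e9 21.
K' ⊕ ipad = 30 ce df 17.  K' ⊕ opad = 5a a4 b5 7d.
Inner input = (K'⊕ipad) ∥ m = 30 ce df 17 ∥ 95 57.
Inner hash: even-index sum = 420 mod 256 = 164; odd-index sum = 316 mod 256 = 60 → a4 3c.
Outer input = (K'⊕opad) ∥ inner = 5a a4 b5 7d ∥ a4 3c.
Outer hash (tag): even-index sum = 435 mod 256 = 179; odd-index sum = 349 mod 256 = 93 → b3 5d.

b35d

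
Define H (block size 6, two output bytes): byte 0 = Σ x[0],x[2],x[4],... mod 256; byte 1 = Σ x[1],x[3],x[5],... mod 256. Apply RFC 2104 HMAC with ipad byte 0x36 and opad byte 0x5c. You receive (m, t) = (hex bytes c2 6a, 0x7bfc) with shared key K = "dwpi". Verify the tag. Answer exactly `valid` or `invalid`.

invalid

Key "dwpi" = 64 77 70 69 is 4 bytes ≤ B = 6; zero-pad to 6 bytes: K' = 64 77 70 69 00 00.
K' ⊕ ipad = 52 41 46 5f 36 36; K' ⊕ opad = 38 2b 2c 35 5c 5c.
Inner hash: even-index sum = 400 mod 256 = 144; odd-index sum = 320 mod 256 = 64 → 90 40.
Outer hash (recomputed tag): even-index sum = 336 mod 256 = 80; odd-index sum = 252 mod 256 = 252 → 50 fc.
Recomputed tag = 50fc; claimed = 7bfc → mismatch.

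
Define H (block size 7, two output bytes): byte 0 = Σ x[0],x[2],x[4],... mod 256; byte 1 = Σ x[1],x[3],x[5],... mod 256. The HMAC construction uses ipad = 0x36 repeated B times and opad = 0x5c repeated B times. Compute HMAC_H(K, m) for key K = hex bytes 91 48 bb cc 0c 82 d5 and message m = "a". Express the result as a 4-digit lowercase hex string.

1ad3

Key hex bytes 91 48 bb cc 0c 82 d5 is exactly B = 7 bytes: K' = 91 48 bb cc 0c 82 d5.
K' ⊕ ipad = a7 7e 8d fa 3a b4 e3.  K' ⊕ opad = cd 14 e7 90 50 de 89.
Inner input = (K'⊕ipad) ∥ m = a7 7e 8d fa 3a b4 e3 ∥ 61.
Inner hash: even-index sum = 593 mod 256 = 81; odd-index sum = 653 mod 256 = 141 → 51 8d.
Outer input = (K'⊕opad) ∥ inner = cd 14 e7 90 50 de 89 ∥ 51 8d.
Outer hash (tag): even-index sum = 794 mod 256 = 26; odd-index sum = 467 mod 256 = 211 → 1a d3.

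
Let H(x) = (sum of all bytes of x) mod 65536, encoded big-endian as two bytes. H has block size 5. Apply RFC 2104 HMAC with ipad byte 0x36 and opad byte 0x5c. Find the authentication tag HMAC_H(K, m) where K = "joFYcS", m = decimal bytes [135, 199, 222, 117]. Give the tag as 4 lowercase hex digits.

Key "joFYcS" = 6a 6f 46 59 63 53 is 6 bytes > B = 5, so hash it first: H(key) = 02 2e, then zero-pad to 5 bytes: K' = 02 2e 00 00 00.
K' ⊕ ipad = 34 18 36 36 36.  K' ⊕ opad = 5e 72 5c 5c 5c.
Inner input = (K'⊕ipad) ∥ m = 34 18 36 36 36 ∥ 87 c7 de 75.
Inner hash: sum = 52+24+54+54+54+135+199+222+117 = 911 → 03 8f.
Outer input = (K'⊕opad) ∥ inner = 5e 72 5c 5c 5c ∥ 03 8f.
Outer hash (tag): sum = 94+114+92+92+92+3+143 = 630 → 02 76.

0276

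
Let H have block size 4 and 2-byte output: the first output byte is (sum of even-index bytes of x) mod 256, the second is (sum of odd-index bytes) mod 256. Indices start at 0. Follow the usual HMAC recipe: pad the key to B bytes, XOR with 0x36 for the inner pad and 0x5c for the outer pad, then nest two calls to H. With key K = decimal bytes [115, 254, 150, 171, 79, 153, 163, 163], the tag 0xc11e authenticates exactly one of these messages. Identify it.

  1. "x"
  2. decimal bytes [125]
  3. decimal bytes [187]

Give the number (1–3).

Key decimal bytes [115, 254, 150, 171, 79, 153, 163, 163] = 73 fe 96 ab 4f 99 a3 a3 is 8 bytes > B = 4, so hash it first: H(key) = fb e5, then zero-pad to 4 bytes: K' = fb e5 00 00.
K' ⊕ ipad = cd d3 36 36; K' ⊕ opad = a7 b9 5c 5c.
m1: inner = H(cd d3 36 36 78) = 7b 09; tag = H(a7 b9 5c 5c 7b 09) = 7e1e
m2: inner = H(cd d3 36 36 7d) = 80 09; tag = H(a7 b9 5c 5c 80 09) = 831e
m3: inner = H(cd d3 36 36 bb) = be 09; tag = H(a7 b9 5c 5c be 09) = c11e ← matches

3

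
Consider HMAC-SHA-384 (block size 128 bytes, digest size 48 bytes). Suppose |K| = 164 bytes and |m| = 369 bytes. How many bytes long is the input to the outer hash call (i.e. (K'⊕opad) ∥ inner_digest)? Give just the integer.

Key is 164 > 128 bytes, so it is hashed to 48 bytes then zero-padded to 128: |K'| = 128.
Outer input = (K'⊕opad) ∥ H(inner) → 128 + 48 = 176 bytes.

176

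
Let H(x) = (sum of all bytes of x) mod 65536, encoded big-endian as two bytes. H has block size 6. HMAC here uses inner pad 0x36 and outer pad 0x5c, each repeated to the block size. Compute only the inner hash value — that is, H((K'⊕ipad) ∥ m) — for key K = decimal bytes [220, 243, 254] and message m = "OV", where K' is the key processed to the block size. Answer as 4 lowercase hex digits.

03be

Key decimal bytes [220, 243, 254] = dc f3 fe is 3 bytes ≤ B = 6; zero-pad to 6 bytes: K' = dc f3 fe 00 00 00.
K' ⊕ ipad = ea c5 c8 36 36 36.
Inner input = ea c5 c8 36 36 36 ∥ 4f 56.
Inner hash: sum = 234+197+200+54+54+54+79+86 = 958 → 03 be.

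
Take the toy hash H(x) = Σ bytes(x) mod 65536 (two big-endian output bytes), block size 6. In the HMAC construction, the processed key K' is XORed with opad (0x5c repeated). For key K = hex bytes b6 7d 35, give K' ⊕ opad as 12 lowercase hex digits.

ea21695c5c5c

Key hex bytes b6 7d 35 is 3 bytes ≤ B = 6; zero-pad to 6 bytes: K' = b6 7d 35 00 00 00.
XOR each byte with 0x5c: b6⊕5c=ea, 7d⊕5c=21, 35⊕5c=69, 00⊕5c=5c, 00⊕5c=5c, 00⊕5c=5c.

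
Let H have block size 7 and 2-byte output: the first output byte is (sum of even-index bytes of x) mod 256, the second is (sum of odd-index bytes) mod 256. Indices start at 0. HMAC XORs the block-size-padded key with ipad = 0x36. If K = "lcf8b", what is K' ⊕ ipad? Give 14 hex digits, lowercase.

Key "lcf8b" = 6c 63 66 38 62 is 5 bytes ≤ B = 7; zero-pad to 7 bytes: K' = 6c 63 66 38 62 00 00.
XOR each byte with 0x36: 6c⊕36=5a, 63⊕36=55, 66⊕36=50, 38⊕36=0e, 62⊕36=54, 00⊕36=36, 00⊕36=36.

5a55500e543636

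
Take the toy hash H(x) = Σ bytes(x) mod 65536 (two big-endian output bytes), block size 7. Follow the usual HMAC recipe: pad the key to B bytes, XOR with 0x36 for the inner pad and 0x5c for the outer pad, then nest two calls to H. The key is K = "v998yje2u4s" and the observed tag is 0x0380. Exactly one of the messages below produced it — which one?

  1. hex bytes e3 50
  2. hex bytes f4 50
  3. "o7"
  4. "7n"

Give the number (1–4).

Key "v998yje2u4s" = 76 39 39 38 79 6a 65 32 75 34 73 is 11 bytes > B = 7, so hash it first: H(key) = 03 b6, then zero-pad to 7 bytes: K' = 03 b6 00 00 00 00 00.
K' ⊕ ipad = 35 80 36 36 36 36 36; K' ⊕ opad = 5f ea 5c 5c 5c 5c 5c.
m1: inner = H(35 80 36 36 36 36 36 e3 50) = 02 f6; tag = H(5f ea 5c 5c 5c 5c 5c 02 f6) = 040d
m2: inner = H(35 80 36 36 36 36 36 f4 50) = 03 07; tag = H(5f ea 5c 5c 5c 5c 5c 03 07) = 031f
m3: inner = H(35 80 36 36 36 36 36 6f 37) = 02 69; tag = H(5f ea 5c 5c 5c 5c 5c 02 69) = 0380 ← matches
m4: inner = H(35 80 36 36 36 36 36 37 6e) = 02 68; tag = H(5f ea 5c 5c 5c 5c 5c 02 68) = 037f

3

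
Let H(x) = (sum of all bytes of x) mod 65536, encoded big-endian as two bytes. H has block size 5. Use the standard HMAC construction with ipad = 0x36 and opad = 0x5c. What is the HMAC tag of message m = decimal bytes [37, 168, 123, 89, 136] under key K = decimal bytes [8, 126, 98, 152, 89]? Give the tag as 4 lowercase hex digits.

Key decimal bytes [8, 126, 98, 152, 89] = 08 7e 62 98 59 is exactly B = 5 bytes: K' = 08 7e 62 98 59.
K' ⊕ ipad = 3e 48 54 ae 6f.  K' ⊕ opad = 54 22 3e c4 05.
Inner input = (K'⊕ipad) ∥ m = 3e 48 54 ae 6f ∥ 25 a8 7b 59 88.
Inner hash: sum = 62+72+84+174+111+37+168+123+89+136 = 1056 → 04 20.
Outer input = (K'⊕opad) ∥ inner = 54 22 3e c4 05 ∥ 04 20.
Outer hash (tag): sum = 84+34+62+196+5+4+32 = 417 → 01 a1.

01a1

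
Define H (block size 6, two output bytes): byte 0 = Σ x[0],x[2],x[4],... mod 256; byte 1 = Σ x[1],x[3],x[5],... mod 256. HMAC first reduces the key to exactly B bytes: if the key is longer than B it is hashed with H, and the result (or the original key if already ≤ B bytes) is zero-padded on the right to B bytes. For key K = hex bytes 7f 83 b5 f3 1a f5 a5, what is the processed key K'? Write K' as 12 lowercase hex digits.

f36b00000000

|K| = 7 > B = 6, so first hash the key.
H(K): even-index sum = 499 mod 256 = 243; odd-index sum = 619 mod 256 = 107 → f3 6b.
Zero-pad H(K) = f3 6b to 6 bytes: K' = f3 6b 00 00 00 00.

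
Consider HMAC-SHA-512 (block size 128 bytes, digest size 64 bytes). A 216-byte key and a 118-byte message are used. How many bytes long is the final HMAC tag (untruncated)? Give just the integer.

The tag is one SHA-512 digest: 64 bytes.

64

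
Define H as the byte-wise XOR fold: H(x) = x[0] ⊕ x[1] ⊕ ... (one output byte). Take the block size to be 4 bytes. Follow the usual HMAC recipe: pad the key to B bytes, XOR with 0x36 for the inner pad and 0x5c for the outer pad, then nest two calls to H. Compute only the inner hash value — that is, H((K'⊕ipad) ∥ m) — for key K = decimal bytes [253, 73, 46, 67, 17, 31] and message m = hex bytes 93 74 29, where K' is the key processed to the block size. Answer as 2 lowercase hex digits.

Key decimal bytes [253, 73, 46, 67, 17, 31] = fd 49 2e 43 11 1f is 6 bytes > B = 4, so hash it first: H(key) = d7, then zero-pad to 4 bytes: K' = d7 00 00 00.
K' ⊕ ipad = e1 36 36 36.
Inner input = e1 36 36 36 ∥ 93 74 29.
Inner hash: XOR e1⊕36⊕36⊕36⊕93⊕74⊕29 = 19.

19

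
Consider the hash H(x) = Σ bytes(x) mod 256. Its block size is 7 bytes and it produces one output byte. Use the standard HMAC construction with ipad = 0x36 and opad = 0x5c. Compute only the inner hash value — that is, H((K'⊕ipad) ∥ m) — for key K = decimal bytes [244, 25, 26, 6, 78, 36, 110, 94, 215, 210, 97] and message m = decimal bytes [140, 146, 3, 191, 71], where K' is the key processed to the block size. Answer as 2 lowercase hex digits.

ae

Key decimal bytes [244, 25, 26, 6, 78, 36, 110, 94, 215, 210, 97] = f4 19 1a 06 4e 24 6e 5e d7 d2 61 is 11 bytes > B = 7, so hash it first: H(key) = 75, then zero-pad to 7 bytes: K' = 75 00 00 00 00 00 00.
K' ⊕ ipad = 43 36 36 36 36 36 36.
Inner input = 43 36 36 36 36 36 36 ∥ 8c 92 03 bf 47.
Inner hash: sum = 67+54+54+54+54+54+54+140+146+3+191+71 = 942; mod 256 = 174 → ae.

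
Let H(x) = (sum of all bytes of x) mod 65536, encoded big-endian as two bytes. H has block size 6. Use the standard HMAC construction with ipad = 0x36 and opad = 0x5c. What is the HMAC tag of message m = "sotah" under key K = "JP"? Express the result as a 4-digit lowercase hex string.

Key "JP" = 4a 50 is 2 bytes ≤ B = 6; zero-pad to 6 bytes: K' = 4a 50 00 00 00 00.
K' ⊕ ipad = 7c 66 36 36 36 36.  K' ⊕ opad = 16 0c 5c 5c 5c 5c.
Inner input = (K'⊕ipad) ∥ m = 7c 66 36 36 36 36 ∥ 73 6f 74 61 68.
Inner hash: sum = 124+102+54+54+54+54+115+111+116+97+104 = 985 → 03 d9.
Outer input = (K'⊕opad) ∥ inner = 16 0c 5c 5c 5c 5c ∥ 03 d9.
Outer hash (tag): sum = 22+12+92+92+92+92+3+217 = 622 → 02 6e.

026e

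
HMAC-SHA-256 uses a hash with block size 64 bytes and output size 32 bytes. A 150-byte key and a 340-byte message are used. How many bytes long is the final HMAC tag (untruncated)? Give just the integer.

The tag is one SHA-256 digest: 32 bytes.

32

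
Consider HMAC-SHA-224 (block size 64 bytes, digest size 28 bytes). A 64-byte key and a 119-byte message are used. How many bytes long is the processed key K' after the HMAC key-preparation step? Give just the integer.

Key is 64 ≤ 64 bytes, zero-padded: |K'| = 64.

64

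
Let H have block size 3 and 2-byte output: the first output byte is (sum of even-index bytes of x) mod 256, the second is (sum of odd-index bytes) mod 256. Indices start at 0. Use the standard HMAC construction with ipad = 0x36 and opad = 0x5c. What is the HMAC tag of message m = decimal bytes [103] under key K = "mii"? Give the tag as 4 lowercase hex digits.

2cef

Key "mii" = 6d 69 69 is exactly B = 3 bytes: K' = 6d 69 69.
K' ⊕ ipad = 5b 5f 5f.  K' ⊕ opad = 31 35 35.
Inner input = (K'⊕ipad) ∥ m = 5b 5f 5f ∥ 67.
Inner hash: even-index sum = 186 mod 256 = 186; odd-index sum = 198 mod 256 = 198 → ba c6.
Outer input = (K'⊕opad) ∥ inner = 31 35 35 ∥ ba c6.
Outer hash (tag): even-index sum = 300 mod 256 = 44; odd-index sum = 239 mod 256 = 239 → 2c ef.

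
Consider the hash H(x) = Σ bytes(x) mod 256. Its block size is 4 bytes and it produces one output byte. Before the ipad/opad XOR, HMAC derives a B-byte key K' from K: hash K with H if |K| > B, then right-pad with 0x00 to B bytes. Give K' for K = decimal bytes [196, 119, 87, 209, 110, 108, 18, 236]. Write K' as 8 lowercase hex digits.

3b000000

|K| = 8 > B = 4, so first hash the key.
H(K): sum = 196+119+87+209+110+108+18+236 = 1083; mod 256 = 59 → 3b.
Zero-pad H(K) = 3b to 4 bytes: K' = 3b 00 00 00.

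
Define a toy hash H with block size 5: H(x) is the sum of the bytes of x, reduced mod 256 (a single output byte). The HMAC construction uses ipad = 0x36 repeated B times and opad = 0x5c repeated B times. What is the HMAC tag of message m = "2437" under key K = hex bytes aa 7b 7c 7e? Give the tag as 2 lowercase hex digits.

3c

Key hex bytes aa 7b 7c 7e is 4 bytes ≤ B = 5; zero-pad to 5 bytes: K' = aa 7b 7c 7e 00.
K' ⊕ ipad = 9c 4d 4a 48 36.  K' ⊕ opad = f6 27 20 22 5c.
Inner input = (K'⊕ipad) ∥ m = 9c 4d 4a 48 36 ∥ 32 34 33 37.
Inner hash: sum = 156+77+74+72+54+50+52+51+55 = 641; mod 256 = 129 → 81.
Outer input = (K'⊕opad) ∥ inner = f6 27 20 22 5c ∥ 81.
Outer hash (tag): sum = 246+39+32+34+92+129 = 572; mod 256 = 60 → 3c.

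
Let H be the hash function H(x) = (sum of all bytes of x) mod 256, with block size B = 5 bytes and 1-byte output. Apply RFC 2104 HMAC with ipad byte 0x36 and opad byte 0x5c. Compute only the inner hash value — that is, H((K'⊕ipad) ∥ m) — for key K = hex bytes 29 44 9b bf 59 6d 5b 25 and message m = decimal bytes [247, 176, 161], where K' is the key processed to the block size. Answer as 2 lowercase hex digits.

Key hex bytes 29 44 9b bf 59 6d 5b 25 is 8 bytes > B = 5, so hash it first: H(key) = 0d, then zero-pad to 5 bytes: K' = 0d 00 00 00 00.
K' ⊕ ipad = 3b 36 36 36 36.
Inner input = 3b 36 36 36 36 ∥ f7 b0 a1.
Inner hash: sum = 59+54+54+54+54+247+176+161 = 859; mod 256 = 91 → 5b.

5b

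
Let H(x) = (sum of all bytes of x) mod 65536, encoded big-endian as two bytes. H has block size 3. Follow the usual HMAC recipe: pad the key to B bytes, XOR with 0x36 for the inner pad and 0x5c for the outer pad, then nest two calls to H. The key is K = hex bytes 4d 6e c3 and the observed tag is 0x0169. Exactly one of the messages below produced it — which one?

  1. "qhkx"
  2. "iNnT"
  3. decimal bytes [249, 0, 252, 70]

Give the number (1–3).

1

Key hex bytes 4d 6e c3 is exactly B = 3 bytes: K' = 4d 6e c3.
K' ⊕ ipad = 7b 58 f5; K' ⊕ opad = 11 32 9f.
m1: inner = H(7b 58 f5 71 68 6b 78) = 03 84; tag = H(11 32 9f 03 84) = 0169 ← matches
m2: inner = H(7b 58 f5 69 4e 6e 54) = 03 41; tag = H(11 32 9f 03 41) = 0126
m3: inner = H(7b 58 f5 f9 00 fc 46) = 04 03; tag = H(11 32 9f 04 03) = 00e9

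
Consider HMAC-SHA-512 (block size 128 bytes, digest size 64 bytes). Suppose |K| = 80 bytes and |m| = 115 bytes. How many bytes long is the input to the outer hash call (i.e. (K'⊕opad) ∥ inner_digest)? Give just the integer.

Key is 80 ≤ 128 bytes, zero-padded: |K'| = 128.
Outer input = (K'⊕opad) ∥ H(inner) → 128 + 64 = 192 bytes.

192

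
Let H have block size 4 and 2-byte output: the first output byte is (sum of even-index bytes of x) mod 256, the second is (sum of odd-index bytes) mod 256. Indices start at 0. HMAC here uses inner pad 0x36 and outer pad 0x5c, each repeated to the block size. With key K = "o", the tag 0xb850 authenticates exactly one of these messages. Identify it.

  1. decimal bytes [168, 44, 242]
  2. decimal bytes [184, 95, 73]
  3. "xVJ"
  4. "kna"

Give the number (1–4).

1

Key "o" = 6f is 1 byte ≤ B = 4; zero-pad to 4 bytes: K' = 6f 00 00 00.
K' ⊕ ipad = 59 36 36 36; K' ⊕ opad = 33 5c 5c 5c.
m1: inner = H(59 36 36 36 a8 2c f2) = 29 98; tag = H(33 5c 5c 5c 29 98) = b850 ← matches
m2: inner = H(59 36 36 36 b8 5f 49) = 90 cb; tag = H(33 5c 5c 5c 90 cb) = 1f83
m3: inner = H(59 36 36 36 78 56 4a) = 51 c2; tag = H(33 5c 5c 5c 51 c2) = e07a
m4: inner = H(59 36 36 36 6b 6e 61) = 5b da; tag = H(33 5c 5c 5c 5b da) = ea92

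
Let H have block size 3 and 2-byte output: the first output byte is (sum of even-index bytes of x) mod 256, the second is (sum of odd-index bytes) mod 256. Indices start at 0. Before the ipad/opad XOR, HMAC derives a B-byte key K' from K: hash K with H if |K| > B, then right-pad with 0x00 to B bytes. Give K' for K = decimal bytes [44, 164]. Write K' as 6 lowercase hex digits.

Key decimal bytes [44, 164] = 2c a4 is 2 bytes ≤ B = 3; zero-pad to 3 bytes: K' = 2c a4 00.

2ca400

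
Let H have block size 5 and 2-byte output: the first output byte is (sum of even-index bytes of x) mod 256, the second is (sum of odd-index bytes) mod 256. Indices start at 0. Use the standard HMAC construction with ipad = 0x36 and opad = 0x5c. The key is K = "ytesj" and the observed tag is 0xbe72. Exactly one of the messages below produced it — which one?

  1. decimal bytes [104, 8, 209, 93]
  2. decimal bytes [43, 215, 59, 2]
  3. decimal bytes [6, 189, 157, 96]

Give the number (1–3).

Key "ytesj" = 79 74 65 73 6a is exactly B = 5 bytes: K' = 79 74 65 73 6a.
K' ⊕ ipad = 4f 42 53 45 5c; K' ⊕ opad = 25 28 39 2f 36.
m1: inner = H(4f 42 53 45 5c 68 08 d1 5d) = 63 c0; tag = H(25 28 39 2f 36 63 c0) = 54ba
m2: inner = H(4f 42 53 45 5c 2b d7 3b 02) = d7 ed; tag = H(25 28 39 2f 36 d7 ed) = 812e
m3: inner = H(4f 42 53 45 5c 06 bd 9d 60) = 1b 2a; tag = H(25 28 39 2f 36 1b 2a) = be72 ← matches

3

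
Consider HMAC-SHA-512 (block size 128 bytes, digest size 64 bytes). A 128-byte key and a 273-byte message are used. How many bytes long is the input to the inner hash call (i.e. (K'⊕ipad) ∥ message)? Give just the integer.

401

Key is 128 ≤ 128 bytes, zero-padded: |K'| = 128.
Inner input = (K'⊕ipad) ∥ m → 128 + 273 = 401 bytes.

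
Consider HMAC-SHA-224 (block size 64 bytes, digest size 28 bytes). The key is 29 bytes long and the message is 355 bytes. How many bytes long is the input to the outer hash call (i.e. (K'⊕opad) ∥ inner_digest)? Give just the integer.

Key is 29 ≤ 64 bytes, zero-padded: |K'| = 64.
Outer input = (K'⊕opad) ∥ H(inner) → 64 + 28 = 92 bytes.

92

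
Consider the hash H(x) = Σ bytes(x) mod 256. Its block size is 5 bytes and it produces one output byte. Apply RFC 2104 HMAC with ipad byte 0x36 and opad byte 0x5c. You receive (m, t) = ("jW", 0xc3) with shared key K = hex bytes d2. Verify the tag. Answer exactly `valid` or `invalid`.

Key hex bytes d2 is 1 byte ≤ B = 5; zero-pad to 5 bytes: K' = d2 00 00 00 00.
K' ⊕ ipad = e4 36 36 36 36; K' ⊕ opad = 8e 5c 5c 5c 5c.
Inner hash: sum = 228+54+54+54+54+106+87 = 637; mod 256 = 125 → 7d.
Outer hash (recomputed tag): sum = 142+92+92+92+92+125 = 635; mod 256 = 123 → 7b.
Recomputed tag = 7b; claimed = c3 → mismatch.

invalid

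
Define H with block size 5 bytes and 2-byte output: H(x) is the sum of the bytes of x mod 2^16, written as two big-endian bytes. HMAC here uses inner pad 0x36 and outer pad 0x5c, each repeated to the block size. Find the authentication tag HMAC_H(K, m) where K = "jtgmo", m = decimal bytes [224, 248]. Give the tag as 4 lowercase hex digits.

017b

Key "jtgmo" = 6a 74 67 6d 6f is exactly B = 5 bytes: K' = 6a 74 67 6d 6f.
K' ⊕ ipad = 5c 42 51 5b 59.  K' ⊕ opad = 36 28 3b 31 33.
Inner input = (K'⊕ipad) ∥ m = 5c 42 51 5b 59 ∥ e0 f8.
Inner hash: sum = 92+66+81+91+89+224+248 = 891 → 03 7b.
Outer input = (K'⊕opad) ∥ inner = 36 28 3b 31 33 ∥ 03 7b.
Outer hash (tag): sum = 54+40+59+49+51+3+123 = 379 → 01 7b.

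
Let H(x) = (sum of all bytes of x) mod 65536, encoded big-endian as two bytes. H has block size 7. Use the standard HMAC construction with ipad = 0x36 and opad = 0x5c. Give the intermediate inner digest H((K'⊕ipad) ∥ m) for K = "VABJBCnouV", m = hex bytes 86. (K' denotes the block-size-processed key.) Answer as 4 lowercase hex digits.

Key "VABJBCnouV" = 56 41 42 4a 42 43 6e 6f 75 56 is 10 bytes > B = 7, so hash it first: H(key) = 03 50, then zero-pad to 7 bytes: K' = 03 50 00 00 00 00 00.
K' ⊕ ipad = 35 66 36 36 36 36 36.
Inner input = 35 66 36 36 36 36 36 ∥ 86.
Inner hash: sum = 53+102+54+54+54+54+54+134 = 559 → 02 2f.

022f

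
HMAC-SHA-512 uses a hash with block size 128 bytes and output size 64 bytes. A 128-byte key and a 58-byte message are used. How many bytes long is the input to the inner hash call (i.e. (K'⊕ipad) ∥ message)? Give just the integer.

Key is 128 ≤ 128 bytes, zero-padded: |K'| = 128.
Inner input = (K'⊕ipad) ∥ m → 128 + 58 = 186 bytes.

186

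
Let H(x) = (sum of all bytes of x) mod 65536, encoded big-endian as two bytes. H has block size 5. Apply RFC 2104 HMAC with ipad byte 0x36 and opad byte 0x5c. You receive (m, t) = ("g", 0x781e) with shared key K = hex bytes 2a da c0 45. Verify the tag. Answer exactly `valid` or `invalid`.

Key hex bytes 2a da c0 45 is 4 bytes ≤ B = 5; zero-pad to 5 bytes: K' = 2a da c0 45 00.
K' ⊕ ipad = 1c ec f6 73 36; K' ⊕ opad = 76 86 9c 19 5c.
Inner hash: sum = 28+236+246+115+54+103 = 782 → 03 0e.
Outer hash (recomputed tag): sum = 118+134+156+25+92+3+14 = 542 → 02 1e.
Recomputed tag = 021e; claimed = 781e → mismatch.

invalid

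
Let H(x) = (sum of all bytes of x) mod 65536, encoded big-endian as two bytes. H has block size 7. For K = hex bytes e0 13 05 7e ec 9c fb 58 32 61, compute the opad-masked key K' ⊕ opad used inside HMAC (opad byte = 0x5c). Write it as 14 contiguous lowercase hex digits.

Key hex bytes e0 13 05 7e ec 9c fb 58 32 61 is 10 bytes > B = 7, so hash it first: H(key) = 04 e4, then zero-pad to 7 bytes: K' = 04 e4 00 00 00 00 00.
XOR each byte with 0x5c: 04⊕5c=58, e4⊕5c=b8, 00⊕5c=5c, 00⊕5c=5c, 00⊕5c=5c, 00⊕5c=5c, 00⊕5c=5c.

58b85c5c5c5c5c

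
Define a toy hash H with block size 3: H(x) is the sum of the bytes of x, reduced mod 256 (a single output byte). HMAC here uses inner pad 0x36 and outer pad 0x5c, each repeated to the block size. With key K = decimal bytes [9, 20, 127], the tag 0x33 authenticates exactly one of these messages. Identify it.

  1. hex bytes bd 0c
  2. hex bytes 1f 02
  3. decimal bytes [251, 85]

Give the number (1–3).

Key decimal bytes [9, 20, 127] = 09 14 7f is exactly B = 3 bytes: K' = 09 14 7f.
K' ⊕ ipad = 3f 22 49; K' ⊕ opad = 55 48 23.
m1: inner = H(3f 22 49 bd 0c) = 73; tag = H(55 48 23 73) = 33 ← matches
m2: inner = H(3f 22 49 1f 02) = cb; tag = H(55 48 23 cb) = 8b
m3: inner = H(3f 22 49 fb 55) = fa; tag = H(55 48 23 fa) = ba

1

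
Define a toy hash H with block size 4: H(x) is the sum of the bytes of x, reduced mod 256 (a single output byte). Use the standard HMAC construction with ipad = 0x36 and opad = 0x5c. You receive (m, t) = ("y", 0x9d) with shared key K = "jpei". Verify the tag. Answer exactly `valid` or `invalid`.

valid

Key "jpei" = 6a 70 65 69 is exactly B = 4 bytes: K' = 6a 70 65 69.
K' ⊕ ipad = 5c 46 53 5f; K' ⊕ opad = 36 2c 39 35.
Inner hash: sum = 92+70+83+95+121 = 461; mod 256 = 205 → cd.
Outer hash (recomputed tag): sum = 54+44+57+53+205 = 413; mod 256 = 157 → 9d.
Recomputed tag = 9d; claimed = 9d → match.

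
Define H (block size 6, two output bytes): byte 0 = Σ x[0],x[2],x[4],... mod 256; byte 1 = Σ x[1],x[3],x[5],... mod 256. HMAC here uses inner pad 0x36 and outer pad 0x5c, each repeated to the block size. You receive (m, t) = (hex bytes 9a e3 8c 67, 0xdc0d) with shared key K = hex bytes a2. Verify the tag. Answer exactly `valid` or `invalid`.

invalid

Key hex bytes a2 is 1 byte ≤ B = 6; zero-pad to 6 bytes: K' = a2 00 00 00 00 00.
K' ⊕ ipad = 94 36 36 36 36 36; K' ⊕ opad = fe 5c 5c 5c 5c 5c.
Inner hash: even-index sum = 550 mod 256 = 38; odd-index sum = 492 mod 256 = 236 → 26 ec.
Outer hash (recomputed tag): even-index sum = 476 mod 256 = 220; odd-index sum = 512 mod 256 = 0 → dc 00.
Recomputed tag = dc00; claimed = dc0d → mismatch.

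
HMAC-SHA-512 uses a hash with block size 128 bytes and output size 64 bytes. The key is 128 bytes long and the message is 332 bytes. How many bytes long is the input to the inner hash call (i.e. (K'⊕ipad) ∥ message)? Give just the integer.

Key is 128 ≤ 128 bytes, zero-padded: |K'| = 128.
Inner input = (K'⊕ipad) ∥ m → 128 + 332 = 460 bytes.

460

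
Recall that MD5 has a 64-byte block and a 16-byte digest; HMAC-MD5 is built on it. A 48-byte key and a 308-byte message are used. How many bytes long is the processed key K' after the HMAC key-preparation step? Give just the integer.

Key is 48 ≤ 64 bytes, zero-padded: |K'| = 64.

64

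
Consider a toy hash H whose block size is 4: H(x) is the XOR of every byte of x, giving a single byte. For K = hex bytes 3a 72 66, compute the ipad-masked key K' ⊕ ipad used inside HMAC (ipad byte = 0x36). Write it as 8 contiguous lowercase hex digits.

0c445036

Key hex bytes 3a 72 66 is 3 bytes ≤ B = 4; zero-pad to 4 bytes: K' = 3a 72 66 00.
XOR each byte with 0x36: 3a⊕36=0c, 72⊕36=44, 66⊕36=50, 00⊕36=36.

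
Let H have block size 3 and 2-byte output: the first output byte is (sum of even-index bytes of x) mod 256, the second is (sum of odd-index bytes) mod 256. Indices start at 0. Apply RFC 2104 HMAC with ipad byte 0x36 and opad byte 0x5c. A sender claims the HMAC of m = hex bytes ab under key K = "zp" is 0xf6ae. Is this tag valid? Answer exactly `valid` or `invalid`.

invalid

Key "zp" = 7a 70 is 2 bytes ≤ B = 3; zero-pad to 3 bytes: K' = 7a 70 00.
K' ⊕ ipad = 4c 46 36; K' ⊕ opad = 26 2c 5c.
Inner hash: even-index sum = 130 mod 256 = 130; odd-index sum = 241 mod 256 = 241 → 82 f1.
Outer hash (recomputed tag): even-index sum = 371 mod 256 = 115; odd-index sum = 174 mod 256 = 174 → 73 ae.
Recomputed tag = 73ae; claimed = f6ae → mismatch.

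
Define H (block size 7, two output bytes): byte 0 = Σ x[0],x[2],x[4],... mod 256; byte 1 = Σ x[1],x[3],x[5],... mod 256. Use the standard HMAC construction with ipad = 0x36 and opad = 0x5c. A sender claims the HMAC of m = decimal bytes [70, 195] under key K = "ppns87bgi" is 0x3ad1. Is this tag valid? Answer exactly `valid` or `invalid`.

Key "ppns87bgi" = 70 70 6e 73 38 37 62 67 69 is 9 bytes > B = 7, so hash it first: H(key) = e1 81, then zero-pad to 7 bytes: K' = e1 81 00 00 00 00 00.
K' ⊕ ipad = d7 b7 36 36 36 36 36; K' ⊕ opad = bd dd 5c 5c 5c 5c 5c.
Inner hash: even-index sum = 572 mod 256 = 60; odd-index sum = 361 mod 256 = 105 → 3c 69.
Outer hash (recomputed tag): even-index sum = 570 mod 256 = 58; odd-index sum = 465 mod 256 = 209 → 3a d1.
Recomputed tag = 3ad1; claimed = 3ad1 → match.

valid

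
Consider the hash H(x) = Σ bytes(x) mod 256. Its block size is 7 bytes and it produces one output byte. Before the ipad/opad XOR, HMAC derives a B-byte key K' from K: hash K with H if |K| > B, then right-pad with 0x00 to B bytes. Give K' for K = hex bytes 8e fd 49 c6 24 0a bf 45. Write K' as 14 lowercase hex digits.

|K| = 8 > B = 7, so first hash the key.
H(K): sum = 142+253+73+198+36+10+191+69 = 972; mod 256 = 204 → cc.
Zero-pad H(K) = cc to 7 bytes: K' = cc 00 00 00 00 00 00.

cc000000000000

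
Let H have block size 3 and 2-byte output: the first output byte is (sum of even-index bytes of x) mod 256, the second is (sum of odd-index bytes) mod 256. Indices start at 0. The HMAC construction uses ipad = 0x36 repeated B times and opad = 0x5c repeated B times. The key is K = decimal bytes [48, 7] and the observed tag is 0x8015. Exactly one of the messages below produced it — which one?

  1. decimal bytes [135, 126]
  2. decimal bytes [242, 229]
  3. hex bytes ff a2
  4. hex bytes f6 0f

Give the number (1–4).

1

Key decimal bytes [48, 7] = 30 07 is 2 bytes ≤ B = 3; zero-pad to 3 bytes: K' = 30 07 00.
K' ⊕ ipad = 06 31 36; K' ⊕ opad = 6c 5b 5c.
m1: inner = H(06 31 36 87 7e) = ba b8; tag = H(6c 5b 5c ba b8) = 8015 ← matches
m2: inner = H(06 31 36 f2 e5) = 21 23; tag = H(6c 5b 5c 21 23) = eb7c
m3: inner = H(06 31 36 ff a2) = de 30; tag = H(6c 5b 5c de 30) = f839
m4: inner = H(06 31 36 f6 0f) = 4b 27; tag = H(6c 5b 5c 4b 27) = efa6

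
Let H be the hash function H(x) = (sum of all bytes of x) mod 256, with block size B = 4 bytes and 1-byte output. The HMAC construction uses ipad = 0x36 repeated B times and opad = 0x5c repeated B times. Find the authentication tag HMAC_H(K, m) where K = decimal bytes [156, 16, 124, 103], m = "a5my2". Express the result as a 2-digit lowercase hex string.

80

Key decimal bytes [156, 16, 124, 103] = 9c 10 7c 67 is exactly B = 4 bytes: K' = 9c 10 7c 67.
K' ⊕ ipad = aa 26 4a 51.  K' ⊕ opad = c0 4c 20 3b.
Inner input = (K'⊕ipad) ∥ m = aa 26 4a 51 ∥ 61 35 6d 79 32.
Inner hash: sum = 170+38+74+81+97+53+109+121+50 = 793; mod 256 = 25 → 19.
Outer input = (K'⊕opad) ∥ inner = c0 4c 20 3b ∥ 19.
Outer hash (tag): sum = 192+76+32+59+25 = 384; mod 256 = 128 → 80.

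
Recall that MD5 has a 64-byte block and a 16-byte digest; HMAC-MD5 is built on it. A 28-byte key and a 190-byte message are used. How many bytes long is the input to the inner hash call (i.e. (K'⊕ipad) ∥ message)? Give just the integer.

Key is 28 ≤ 64 bytes, zero-padded: |K'| = 64.
Inner input = (K'⊕ipad) ∥ m → 64 + 190 = 254 bytes.

254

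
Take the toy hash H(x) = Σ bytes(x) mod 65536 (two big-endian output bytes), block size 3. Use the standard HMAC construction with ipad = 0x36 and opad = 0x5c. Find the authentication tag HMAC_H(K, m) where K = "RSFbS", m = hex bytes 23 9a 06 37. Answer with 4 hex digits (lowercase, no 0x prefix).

02b3

Key "RSFbS" = 52 53 46 62 53 is 5 bytes > B = 3, so hash it first: H(key) = 01 a0, then zero-pad to 3 bytes: K' = 01 a0 00.
K' ⊕ ipad = 37 96 36.  K' ⊕ opad = 5d fc 5c.
Inner input = (K'⊕ipad) ∥ m = 37 96 36 ∥ 23 9a 06 37.
Inner hash: sum = 55+150+54+35+154+6+55 = 509 → 01 fd.
Outer input = (K'⊕opad) ∥ inner = 5d fc 5c ∥ 01 fd.
Outer hash (tag): sum = 93+252+92+1+253 = 691 → 02 b3.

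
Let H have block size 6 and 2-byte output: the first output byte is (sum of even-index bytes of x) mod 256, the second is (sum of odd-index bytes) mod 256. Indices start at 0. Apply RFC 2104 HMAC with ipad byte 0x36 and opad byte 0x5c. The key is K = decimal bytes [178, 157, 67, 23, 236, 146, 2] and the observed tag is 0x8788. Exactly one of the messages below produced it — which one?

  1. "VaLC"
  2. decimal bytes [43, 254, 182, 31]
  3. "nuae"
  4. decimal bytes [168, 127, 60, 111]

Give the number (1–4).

Key decimal bytes [178, 157, 67, 23, 236, 146, 2] = b2 9d 43 17 ec 92 02 is 7 bytes > B = 6, so hash it first: H(key) = e3 46, then zero-pad to 6 bytes: K' = e3 46 00 00 00 00.
K' ⊕ ipad = d5 70 36 36 36 36; K' ⊕ opad = bf 1a 5c 5c 5c 5c.
m1: inner = H(d5 70 36 36 36 36 56 61 4c 43) = e3 80; tag = H(bf 1a 5c 5c 5c 5c e3 80) = 5a52
m2: inner = H(d5 70 36 36 36 36 2b fe b6 1f) = 22 f9; tag = H(bf 1a 5c 5c 5c 5c 22 f9) = 99cb
m3: inner = H(d5 70 36 36 36 36 6e 75 61 65) = 10 b6; tag = H(bf 1a 5c 5c 5c 5c 10 b6) = 8788 ← matches
m4: inner = H(d5 70 36 36 36 36 a8 7f 3c 6f) = 25 ca; tag = H(bf 1a 5c 5c 5c 5c 25 ca) = 9c9c

3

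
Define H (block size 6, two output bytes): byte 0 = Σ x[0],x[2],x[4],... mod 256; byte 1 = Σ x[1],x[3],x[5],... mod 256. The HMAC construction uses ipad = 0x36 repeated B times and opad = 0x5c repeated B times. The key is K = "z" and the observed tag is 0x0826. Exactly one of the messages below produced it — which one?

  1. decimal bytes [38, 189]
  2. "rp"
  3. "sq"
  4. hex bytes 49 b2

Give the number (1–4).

Key "z" = 7a is 1 byte ≤ B = 6; zero-pad to 6 bytes: K' = 7a 00 00 00 00 00.
K' ⊕ ipad = 4c 36 36 36 36 36; K' ⊕ opad = 26 5c 5c 5c 5c 5c.
m1: inner = H(4c 36 36 36 36 36 26 bd) = de 5f; tag = H(26 5c 5c 5c 5c 5c de 5f) = bc73
m2: inner = H(4c 36 36 36 36 36 72 70) = 2a 12; tag = H(26 5c 5c 5c 5c 5c 2a 12) = 0826 ← matches
m3: inner = H(4c 36 36 36 36 36 73 71) = 2b 13; tag = H(26 5c 5c 5c 5c 5c 2b 13) = 0927
m4: inner = H(4c 36 36 36 36 36 49 b2) = 01 54; tag = H(26 5c 5c 5c 5c 5c 01 54) = df68

2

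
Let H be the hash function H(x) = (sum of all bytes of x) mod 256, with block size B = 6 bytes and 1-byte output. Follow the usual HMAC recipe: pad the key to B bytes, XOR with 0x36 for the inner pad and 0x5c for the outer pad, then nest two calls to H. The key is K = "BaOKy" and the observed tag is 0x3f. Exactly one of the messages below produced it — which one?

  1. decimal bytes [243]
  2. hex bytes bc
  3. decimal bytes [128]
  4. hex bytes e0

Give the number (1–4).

Key "BaOKy" = 42 61 4f 4b 79 is 5 bytes ≤ B = 6; zero-pad to 6 bytes: K' = 42 61 4f 4b 79 00.
K' ⊕ ipad = 74 57 79 7d 4f 36; K' ⊕ opad = 1e 3d 13 17 25 5c.
m1: inner = H(74 57 79 7d 4f 36 f3) = 39; tag = H(1e 3d 13 17 25 5c 39) = 3f ← matches
m2: inner = H(74 57 79 7d 4f 36 bc) = 02; tag = H(1e 3d 13 17 25 5c 02) = 08
m3: inner = H(74 57 79 7d 4f 36 80) = c6; tag = H(1e 3d 13 17 25 5c c6) = cc
m4: inner = H(74 57 79 7d 4f 36 e0) = 26; tag = H(1e 3d 13 17 25 5c 26) = 2c

1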